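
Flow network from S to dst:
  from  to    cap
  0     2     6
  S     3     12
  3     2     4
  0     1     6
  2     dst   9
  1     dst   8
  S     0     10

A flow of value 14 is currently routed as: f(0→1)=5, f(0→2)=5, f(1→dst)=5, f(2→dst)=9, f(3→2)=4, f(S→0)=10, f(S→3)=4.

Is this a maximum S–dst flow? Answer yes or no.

Residual reachable from S: {3, S}; dst is not reachable.
Saturated cut: S→0, 3→2 with total capacity 14 = current flow value. Flow is maximum.

Yes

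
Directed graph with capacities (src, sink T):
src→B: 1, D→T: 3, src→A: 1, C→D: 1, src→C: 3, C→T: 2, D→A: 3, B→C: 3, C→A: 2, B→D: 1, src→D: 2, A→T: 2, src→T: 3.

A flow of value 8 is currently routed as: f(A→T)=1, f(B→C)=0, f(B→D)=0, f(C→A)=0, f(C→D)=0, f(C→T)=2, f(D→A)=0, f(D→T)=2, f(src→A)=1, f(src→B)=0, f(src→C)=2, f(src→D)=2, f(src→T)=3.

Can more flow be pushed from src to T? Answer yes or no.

Yes

Residual path src→B→D→T has bottleneck 1 > 0.
Pushing 1 along it raises the flow to 9, so the given flow is not maximum.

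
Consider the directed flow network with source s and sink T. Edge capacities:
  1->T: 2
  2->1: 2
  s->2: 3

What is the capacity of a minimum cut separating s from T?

2

Max flow = 2 (via 1 augmenting path).
In the residual at optimum, the set reachable from s is {2, s}.
Cut edges: 2->1 (cap 2). Sum = 2.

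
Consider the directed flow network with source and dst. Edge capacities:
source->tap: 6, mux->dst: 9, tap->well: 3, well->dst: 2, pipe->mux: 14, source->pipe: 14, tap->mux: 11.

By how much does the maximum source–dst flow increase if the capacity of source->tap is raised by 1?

0

Original max flow = 11.
Edge source->tap does not cross the min cut (source side {mux, pipe, source, tap, well}), so extra capacity there cannot help.
New max flow = 11. Increase = 0.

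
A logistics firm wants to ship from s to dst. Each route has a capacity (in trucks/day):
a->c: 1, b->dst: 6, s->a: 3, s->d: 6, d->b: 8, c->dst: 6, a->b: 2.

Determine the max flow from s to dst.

Augment s->a->c->dst: bottleneck 1. Total 1.
Augment s->a->b->dst: bottleneck 2. Total 3.
Augment s->d->b->dst: bottleneck 4. Total 7.
No augmenting path remains in the residual graph.

7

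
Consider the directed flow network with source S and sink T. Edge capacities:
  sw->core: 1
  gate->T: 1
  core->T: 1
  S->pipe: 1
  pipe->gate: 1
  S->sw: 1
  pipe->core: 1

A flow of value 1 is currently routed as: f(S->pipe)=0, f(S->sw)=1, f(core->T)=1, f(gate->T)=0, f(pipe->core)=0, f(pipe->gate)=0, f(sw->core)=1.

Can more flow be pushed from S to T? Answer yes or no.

Residual path S->pipe->gate->T has bottleneck 1 > 0.
Pushing 1 along it raises the flow to 2, so the given flow is not maximum.

Yes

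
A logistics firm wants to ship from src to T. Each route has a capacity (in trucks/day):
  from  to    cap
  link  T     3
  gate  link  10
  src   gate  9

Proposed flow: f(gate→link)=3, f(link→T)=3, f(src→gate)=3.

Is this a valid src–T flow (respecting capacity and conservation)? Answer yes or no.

Every edge has 0 ≤ f(e) ≤ cap(e).
At each intermediate node, inflow equals outflow.

Yes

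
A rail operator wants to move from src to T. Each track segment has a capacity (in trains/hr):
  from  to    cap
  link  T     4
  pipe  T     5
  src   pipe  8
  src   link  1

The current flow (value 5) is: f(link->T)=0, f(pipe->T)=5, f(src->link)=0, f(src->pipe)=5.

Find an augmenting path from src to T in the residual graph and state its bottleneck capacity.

src->link->T, bottleneck 1

Residual along src->link->T: src->link: 1, link->T: 4.
Bottleneck = min = 1.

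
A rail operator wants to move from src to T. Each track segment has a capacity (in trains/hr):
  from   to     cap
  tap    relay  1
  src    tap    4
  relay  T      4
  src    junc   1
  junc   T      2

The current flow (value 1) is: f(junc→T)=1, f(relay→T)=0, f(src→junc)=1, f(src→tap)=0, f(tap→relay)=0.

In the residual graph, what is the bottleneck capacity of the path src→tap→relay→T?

1

Residual capacities along the path: src→tap: 4, tap→relay: 1, relay→T: 4.
Minimum is 1.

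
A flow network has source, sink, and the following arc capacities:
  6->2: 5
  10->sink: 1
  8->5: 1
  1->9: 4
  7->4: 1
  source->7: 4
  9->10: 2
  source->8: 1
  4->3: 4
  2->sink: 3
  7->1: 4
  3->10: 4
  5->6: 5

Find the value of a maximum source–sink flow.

Augment source->8->5->6->2->sink: bottleneck 1. Total 1.
Augment source->7->4->3->10->sink: bottleneck 1. Total 2.
No augmenting path remains in the residual graph.

2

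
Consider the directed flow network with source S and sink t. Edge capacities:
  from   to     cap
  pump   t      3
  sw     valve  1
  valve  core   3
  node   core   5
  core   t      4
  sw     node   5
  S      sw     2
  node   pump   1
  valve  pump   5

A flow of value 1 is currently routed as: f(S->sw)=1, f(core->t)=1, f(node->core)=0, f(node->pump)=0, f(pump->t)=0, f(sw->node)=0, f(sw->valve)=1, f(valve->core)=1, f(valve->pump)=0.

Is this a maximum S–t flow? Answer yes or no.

No

Residual path S->sw->node->core->t has bottleneck 1 > 0.
Pushing 1 along it raises the flow to 2, so the given flow is not maximum.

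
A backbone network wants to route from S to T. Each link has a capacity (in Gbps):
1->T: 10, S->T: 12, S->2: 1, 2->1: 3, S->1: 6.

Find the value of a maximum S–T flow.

19

Augment S->T: bottleneck 12. Total 12.
Augment S->1->T: bottleneck 6. Total 18.
Augment S->2->1->T: bottleneck 1. Total 19.
No augmenting path remains in the residual graph.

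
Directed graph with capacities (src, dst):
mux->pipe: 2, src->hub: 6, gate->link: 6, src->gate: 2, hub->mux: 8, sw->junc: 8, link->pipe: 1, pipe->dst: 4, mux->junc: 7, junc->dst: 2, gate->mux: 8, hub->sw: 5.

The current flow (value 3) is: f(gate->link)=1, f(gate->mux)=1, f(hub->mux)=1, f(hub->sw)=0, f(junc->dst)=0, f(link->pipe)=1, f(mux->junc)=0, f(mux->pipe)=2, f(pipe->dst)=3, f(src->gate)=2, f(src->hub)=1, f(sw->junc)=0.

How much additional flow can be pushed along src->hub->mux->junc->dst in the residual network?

Residual capacities along the path: src->hub: 5, hub->mux: 7, mux->junc: 7, junc->dst: 2.
Minimum is 2.

2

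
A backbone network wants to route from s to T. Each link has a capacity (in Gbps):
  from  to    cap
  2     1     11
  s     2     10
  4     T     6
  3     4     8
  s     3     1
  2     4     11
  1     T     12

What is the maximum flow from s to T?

11

Augment s→3→4→T: bottleneck 1. Total 1.
Augment s→2→4→T: bottleneck 5. Total 6.
Augment s→2→1→T: bottleneck 5. Total 11.
No augmenting path remains in the residual graph.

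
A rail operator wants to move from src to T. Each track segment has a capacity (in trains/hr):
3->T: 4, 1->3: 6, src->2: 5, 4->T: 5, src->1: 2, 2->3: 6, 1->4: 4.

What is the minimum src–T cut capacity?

6

Max flow = 6 (via 2 augmenting paths).
In the residual at optimum, the set reachable from src is {2, 3, src}.
Cut edges: src->1 (cap 2), 3->T (cap 4). Sum = 6.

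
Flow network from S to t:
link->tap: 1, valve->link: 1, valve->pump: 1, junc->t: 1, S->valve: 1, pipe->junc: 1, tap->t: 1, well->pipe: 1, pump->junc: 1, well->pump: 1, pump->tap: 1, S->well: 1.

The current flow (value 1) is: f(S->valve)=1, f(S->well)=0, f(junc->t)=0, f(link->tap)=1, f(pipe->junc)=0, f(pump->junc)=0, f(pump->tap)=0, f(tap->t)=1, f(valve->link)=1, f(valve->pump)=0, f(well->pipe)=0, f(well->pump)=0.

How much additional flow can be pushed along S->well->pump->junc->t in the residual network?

Residual capacities along the path: S->well: 1, well->pump: 1, pump->junc: 1, junc->t: 1.
Minimum is 1.

1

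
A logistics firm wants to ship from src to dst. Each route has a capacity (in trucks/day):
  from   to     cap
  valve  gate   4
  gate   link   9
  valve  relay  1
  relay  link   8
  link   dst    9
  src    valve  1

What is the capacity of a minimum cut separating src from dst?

Max flow = 1 (via 1 augmenting path).
In the residual at optimum, the set reachable from src is {src}.
Cut edges: src→valve (cap 1). Sum = 1.

1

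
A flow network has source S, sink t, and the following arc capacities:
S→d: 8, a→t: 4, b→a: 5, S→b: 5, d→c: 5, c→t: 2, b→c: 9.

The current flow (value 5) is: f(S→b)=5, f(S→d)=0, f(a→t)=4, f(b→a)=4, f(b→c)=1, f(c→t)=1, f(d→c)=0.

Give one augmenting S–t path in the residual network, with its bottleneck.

Residual along S→d→c→t: S→d: 8, d→c: 5, c→t: 1.
Bottleneck = min = 1.

S→d→c→t, bottleneck 1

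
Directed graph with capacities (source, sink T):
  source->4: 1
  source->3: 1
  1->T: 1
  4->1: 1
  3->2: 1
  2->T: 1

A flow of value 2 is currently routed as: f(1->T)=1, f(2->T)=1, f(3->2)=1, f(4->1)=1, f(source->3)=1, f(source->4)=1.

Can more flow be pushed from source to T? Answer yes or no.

Residual reachable from source: {source}; T is not reachable.
Saturated cut: source->4, source->3 with total capacity 2 = current flow value. Flow is maximum.

No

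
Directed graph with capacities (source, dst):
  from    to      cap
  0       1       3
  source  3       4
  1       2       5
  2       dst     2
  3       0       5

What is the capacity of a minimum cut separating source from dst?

Max flow = 2 (via 1 augmenting path).
In the residual at optimum, the set reachable from source is {0, 1, 2, 3, source}.
Cut edges: 2->dst (cap 2). Sum = 2.

2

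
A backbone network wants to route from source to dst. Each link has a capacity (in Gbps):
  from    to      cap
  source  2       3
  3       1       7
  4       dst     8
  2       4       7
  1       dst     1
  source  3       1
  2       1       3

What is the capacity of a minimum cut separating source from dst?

Max flow = 4 (via 2 augmenting paths).
In the residual at optimum, the set reachable from source is {source}.
Cut edges: source->3 (cap 1), source->2 (cap 3). Sum = 4.

4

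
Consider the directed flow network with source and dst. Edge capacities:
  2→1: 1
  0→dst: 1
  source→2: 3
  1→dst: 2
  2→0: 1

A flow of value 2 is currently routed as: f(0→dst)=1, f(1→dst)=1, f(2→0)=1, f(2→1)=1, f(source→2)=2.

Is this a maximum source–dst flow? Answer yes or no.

Yes

Residual reachable from source: {2, source}; dst is not reachable.
Saturated cut: 2→0, 2→1 with total capacity 2 = current flow value. Flow is maximum.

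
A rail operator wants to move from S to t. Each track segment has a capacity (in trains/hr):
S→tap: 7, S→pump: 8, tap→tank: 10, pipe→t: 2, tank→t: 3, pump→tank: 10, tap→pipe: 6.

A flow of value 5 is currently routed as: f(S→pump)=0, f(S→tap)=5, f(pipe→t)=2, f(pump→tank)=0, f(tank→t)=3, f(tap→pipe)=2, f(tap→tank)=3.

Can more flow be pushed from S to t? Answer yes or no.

No

Residual reachable from S: {S, pipe, pump, tank, tap}; t is not reachable.
Saturated cut: pipe→t, tank→t with total capacity 5 = current flow value. Flow is maximum.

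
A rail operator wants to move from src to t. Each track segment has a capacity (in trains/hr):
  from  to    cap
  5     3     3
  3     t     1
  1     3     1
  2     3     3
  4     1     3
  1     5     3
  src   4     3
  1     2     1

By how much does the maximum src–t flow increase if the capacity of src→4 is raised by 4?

Original max flow = 1.
Edge src→4 does not cross the min cut (source side {1, 2, 3, 4, 5, src}), so extra capacity there cannot help.
New max flow = 1. Increase = 0.

0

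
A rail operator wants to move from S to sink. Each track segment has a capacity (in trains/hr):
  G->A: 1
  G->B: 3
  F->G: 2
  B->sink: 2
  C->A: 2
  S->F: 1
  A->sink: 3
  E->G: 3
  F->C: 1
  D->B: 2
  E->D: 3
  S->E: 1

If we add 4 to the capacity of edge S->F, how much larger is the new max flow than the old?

2

Original max flow = 2.
After raising cap(S->F), augmenting paths through that edge carry 2 more units.
New max flow = 4. Increase = 2.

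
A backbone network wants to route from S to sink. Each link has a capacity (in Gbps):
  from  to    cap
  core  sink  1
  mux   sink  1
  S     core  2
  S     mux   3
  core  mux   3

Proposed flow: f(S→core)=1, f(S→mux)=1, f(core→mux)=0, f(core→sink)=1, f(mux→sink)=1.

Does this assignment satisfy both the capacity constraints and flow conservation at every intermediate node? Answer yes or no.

Every edge has 0 ≤ f(e) ≤ cap(e).
At each intermediate node, inflow equals outflow.

Yes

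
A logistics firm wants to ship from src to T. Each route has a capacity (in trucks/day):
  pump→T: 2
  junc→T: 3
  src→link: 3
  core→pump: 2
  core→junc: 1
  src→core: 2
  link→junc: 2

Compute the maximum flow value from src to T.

Augment src→core→pump→T: bottleneck 2. Total 2.
Augment src→link→junc→T: bottleneck 2. Total 4.
No augmenting path remains in the residual graph.

4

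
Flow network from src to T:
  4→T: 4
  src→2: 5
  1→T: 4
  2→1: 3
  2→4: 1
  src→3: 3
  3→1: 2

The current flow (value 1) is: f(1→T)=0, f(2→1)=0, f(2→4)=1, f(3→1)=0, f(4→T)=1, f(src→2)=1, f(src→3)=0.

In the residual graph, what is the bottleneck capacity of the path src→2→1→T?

Residual capacities along the path: src→2: 4, 2→1: 3, 1→T: 4.
Minimum is 3.

3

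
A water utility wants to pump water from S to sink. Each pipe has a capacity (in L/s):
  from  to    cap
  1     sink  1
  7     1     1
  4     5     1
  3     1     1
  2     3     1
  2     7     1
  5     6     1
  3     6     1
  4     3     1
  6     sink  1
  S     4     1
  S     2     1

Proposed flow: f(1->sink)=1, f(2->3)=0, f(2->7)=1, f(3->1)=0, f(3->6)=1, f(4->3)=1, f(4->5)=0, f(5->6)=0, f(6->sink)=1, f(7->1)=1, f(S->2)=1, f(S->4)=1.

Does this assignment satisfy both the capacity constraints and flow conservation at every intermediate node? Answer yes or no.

Every edge has 0 ≤ f(e) ≤ cap(e).
At each intermediate node, inflow equals outflow.

Yes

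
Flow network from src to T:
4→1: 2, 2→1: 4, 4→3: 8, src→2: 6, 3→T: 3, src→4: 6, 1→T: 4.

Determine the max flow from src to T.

Augment src→4→3→T: bottleneck 3. Total 3.
Augment src→4→1→T: bottleneck 2. Total 5.
Augment src→2→1→T: bottleneck 2. Total 7.
No augmenting path remains in the residual graph.

7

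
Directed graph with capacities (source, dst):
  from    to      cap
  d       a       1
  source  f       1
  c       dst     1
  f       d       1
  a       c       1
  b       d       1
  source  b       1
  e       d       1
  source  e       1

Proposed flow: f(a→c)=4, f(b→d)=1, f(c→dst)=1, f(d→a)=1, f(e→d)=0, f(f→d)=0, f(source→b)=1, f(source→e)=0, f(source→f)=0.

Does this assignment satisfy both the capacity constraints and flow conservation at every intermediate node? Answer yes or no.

No

Capacity violated on a→c: flow 4 > capacity 1.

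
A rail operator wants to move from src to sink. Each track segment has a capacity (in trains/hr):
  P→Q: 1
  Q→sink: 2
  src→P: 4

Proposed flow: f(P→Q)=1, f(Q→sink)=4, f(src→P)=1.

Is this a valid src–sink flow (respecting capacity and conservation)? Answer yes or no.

Capacity violated on Q→sink: flow 4 > capacity 2.

No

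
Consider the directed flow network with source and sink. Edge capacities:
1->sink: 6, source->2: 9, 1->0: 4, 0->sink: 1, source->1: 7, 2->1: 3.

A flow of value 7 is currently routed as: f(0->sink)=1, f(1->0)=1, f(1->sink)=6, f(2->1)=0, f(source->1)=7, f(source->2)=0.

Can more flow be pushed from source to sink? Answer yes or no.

No

Residual reachable from source: {0, 1, 2, source}; sink is not reachable.
Saturated cut: 1->sink, 0->sink with total capacity 7 = current flow value. Flow is maximum.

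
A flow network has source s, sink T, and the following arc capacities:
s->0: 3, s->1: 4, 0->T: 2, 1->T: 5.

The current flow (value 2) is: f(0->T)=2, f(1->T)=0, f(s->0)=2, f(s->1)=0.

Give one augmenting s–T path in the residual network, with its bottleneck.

s->1->T, bottleneck 4

Residual along s->1->T: s->1: 4, 1->T: 5.
Bottleneck = min = 4.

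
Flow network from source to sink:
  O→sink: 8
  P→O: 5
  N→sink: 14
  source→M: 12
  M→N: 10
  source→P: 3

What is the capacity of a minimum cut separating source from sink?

Max flow = 13 (via 2 augmenting paths).
In the residual at optimum, the set reachable from source is {M, source}.
Cut edges: source→P (cap 3), M→N (cap 10). Sum = 13.

13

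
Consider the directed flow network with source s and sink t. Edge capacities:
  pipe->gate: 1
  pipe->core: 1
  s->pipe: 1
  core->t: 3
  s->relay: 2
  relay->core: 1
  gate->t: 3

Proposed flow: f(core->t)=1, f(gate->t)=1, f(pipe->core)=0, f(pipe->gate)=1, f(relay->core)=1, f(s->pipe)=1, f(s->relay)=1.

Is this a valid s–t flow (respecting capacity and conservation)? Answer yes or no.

Yes

Every edge has 0 ≤ f(e) ≤ cap(e).
At each intermediate node, inflow equals outflow.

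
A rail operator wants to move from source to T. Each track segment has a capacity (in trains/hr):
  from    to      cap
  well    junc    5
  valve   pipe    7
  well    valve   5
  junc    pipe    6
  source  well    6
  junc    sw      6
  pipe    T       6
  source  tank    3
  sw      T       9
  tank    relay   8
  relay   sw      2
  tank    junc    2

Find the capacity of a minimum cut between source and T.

9

Max flow = 9 (via 4 augmenting paths).
In the residual at optimum, the set reachable from source is {source}.
Cut edges: source->tank (cap 3), source->well (cap 6). Sum = 9.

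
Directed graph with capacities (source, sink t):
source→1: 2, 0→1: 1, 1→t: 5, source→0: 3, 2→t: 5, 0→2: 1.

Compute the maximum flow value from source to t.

4

Augment source→1→t: bottleneck 2. Total 2.
Augment source→0→2→t: bottleneck 1. Total 3.
Augment source→0→1→t: bottleneck 1. Total 4.
No augmenting path remains in the residual graph.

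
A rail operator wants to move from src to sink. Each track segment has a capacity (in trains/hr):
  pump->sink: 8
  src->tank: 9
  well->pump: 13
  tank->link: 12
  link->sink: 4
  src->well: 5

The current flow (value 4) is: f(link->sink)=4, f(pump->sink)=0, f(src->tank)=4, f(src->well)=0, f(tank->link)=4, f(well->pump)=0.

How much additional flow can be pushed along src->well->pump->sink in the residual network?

Residual capacities along the path: src->well: 5, well->pump: 13, pump->sink: 8.
Minimum is 5.

5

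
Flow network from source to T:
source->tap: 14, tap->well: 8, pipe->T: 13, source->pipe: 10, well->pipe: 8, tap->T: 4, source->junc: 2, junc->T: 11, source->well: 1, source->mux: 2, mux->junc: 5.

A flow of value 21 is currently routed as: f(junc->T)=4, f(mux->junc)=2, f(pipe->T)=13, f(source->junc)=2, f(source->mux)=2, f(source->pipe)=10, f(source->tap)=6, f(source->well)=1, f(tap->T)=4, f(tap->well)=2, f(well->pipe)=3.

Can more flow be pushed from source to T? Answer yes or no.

No

Residual reachable from source: {pipe, source, tap, well}; T is not reachable.
Saturated cut: source->mux, source->junc, tap->T, pipe->T with total capacity 21 = current flow value. Flow is maximum.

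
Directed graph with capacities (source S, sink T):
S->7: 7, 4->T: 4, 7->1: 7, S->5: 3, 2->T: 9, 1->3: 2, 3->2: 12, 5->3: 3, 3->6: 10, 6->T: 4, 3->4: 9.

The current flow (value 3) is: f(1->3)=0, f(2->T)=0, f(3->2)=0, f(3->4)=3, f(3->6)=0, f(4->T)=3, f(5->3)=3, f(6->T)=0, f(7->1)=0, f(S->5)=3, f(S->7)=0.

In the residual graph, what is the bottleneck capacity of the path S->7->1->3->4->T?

1

Residual capacities along the path: S->7: 7, 7->1: 7, 1->3: 2, 3->4: 6, 4->T: 1.
Minimum is 1.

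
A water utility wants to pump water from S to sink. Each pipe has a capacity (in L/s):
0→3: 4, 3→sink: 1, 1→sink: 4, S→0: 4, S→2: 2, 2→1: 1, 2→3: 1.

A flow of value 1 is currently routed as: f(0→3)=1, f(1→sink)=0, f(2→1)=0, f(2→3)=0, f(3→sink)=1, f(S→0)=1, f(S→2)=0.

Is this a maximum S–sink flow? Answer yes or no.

Residual path S→2→1→sink has bottleneck 1 > 0.
Pushing 1 along it raises the flow to 2, so the given flow is not maximum.

No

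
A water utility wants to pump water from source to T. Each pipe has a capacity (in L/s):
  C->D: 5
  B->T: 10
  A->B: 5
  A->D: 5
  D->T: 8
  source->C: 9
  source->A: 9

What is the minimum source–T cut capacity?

13

Max flow = 13 (via 3 augmenting paths).
In the residual at optimum, the set reachable from source is {A, C, D, source}.
Cut edges: A->B (cap 5), D->T (cap 8). Sum = 13.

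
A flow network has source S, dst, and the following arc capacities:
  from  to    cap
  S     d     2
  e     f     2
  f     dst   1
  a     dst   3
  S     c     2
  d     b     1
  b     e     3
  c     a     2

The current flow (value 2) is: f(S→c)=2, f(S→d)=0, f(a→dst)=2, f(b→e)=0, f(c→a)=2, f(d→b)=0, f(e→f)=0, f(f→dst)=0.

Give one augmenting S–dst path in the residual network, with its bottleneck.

Residual along S→d→b→e→f→dst: S→d: 2, d→b: 1, b→e: 3, e→f: 2, f→dst: 1.
Bottleneck = min = 1.

S→d→b→e→f→dst, bottleneck 1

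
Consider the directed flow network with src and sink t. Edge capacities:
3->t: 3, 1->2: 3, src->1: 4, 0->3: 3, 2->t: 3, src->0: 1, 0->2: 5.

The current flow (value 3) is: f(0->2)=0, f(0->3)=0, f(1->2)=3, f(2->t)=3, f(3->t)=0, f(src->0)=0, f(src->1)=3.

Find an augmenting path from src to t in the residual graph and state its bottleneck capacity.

Residual along src->0->3->t: src->0: 1, 0->3: 3, 3->t: 3.
Bottleneck = min = 1.

src->0->3->t, bottleneck 1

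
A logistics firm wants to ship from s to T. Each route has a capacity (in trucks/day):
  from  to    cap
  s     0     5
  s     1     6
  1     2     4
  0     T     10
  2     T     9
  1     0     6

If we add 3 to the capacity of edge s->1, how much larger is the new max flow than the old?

Original max flow = 11.
After raising cap(s->1), augmenting paths through that edge carry 3 more units.
New max flow = 14. Increase = 3.

3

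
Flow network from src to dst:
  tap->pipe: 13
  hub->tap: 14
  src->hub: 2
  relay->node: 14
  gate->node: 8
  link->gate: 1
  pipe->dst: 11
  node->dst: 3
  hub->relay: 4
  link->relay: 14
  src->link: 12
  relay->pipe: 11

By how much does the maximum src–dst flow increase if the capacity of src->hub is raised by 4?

0

Original max flow = 14.
Even with extra capacity on src->hub, another cut of capacity 14 remains binding.
New max flow = 14. Increase = 0.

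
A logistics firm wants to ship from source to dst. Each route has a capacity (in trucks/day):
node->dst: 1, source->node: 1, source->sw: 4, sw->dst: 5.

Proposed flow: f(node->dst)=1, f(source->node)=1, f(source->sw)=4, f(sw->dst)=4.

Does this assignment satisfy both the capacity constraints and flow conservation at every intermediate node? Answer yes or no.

Every edge has 0 ≤ f(e) ≤ cap(e).
At each intermediate node, inflow equals outflow.

Yes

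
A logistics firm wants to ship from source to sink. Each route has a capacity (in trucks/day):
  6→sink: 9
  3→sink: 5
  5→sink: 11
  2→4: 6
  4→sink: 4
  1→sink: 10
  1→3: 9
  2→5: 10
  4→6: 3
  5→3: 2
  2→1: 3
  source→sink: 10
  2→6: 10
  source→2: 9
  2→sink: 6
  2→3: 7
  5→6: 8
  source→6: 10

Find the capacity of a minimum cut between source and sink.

Max flow = 28 (via 4 augmenting paths).
In the residual at optimum, the set reachable from source is {6, source}.
Cut edges: source→2 (cap 9), source→sink (cap 10), 6→sink (cap 9). Sum = 28.

28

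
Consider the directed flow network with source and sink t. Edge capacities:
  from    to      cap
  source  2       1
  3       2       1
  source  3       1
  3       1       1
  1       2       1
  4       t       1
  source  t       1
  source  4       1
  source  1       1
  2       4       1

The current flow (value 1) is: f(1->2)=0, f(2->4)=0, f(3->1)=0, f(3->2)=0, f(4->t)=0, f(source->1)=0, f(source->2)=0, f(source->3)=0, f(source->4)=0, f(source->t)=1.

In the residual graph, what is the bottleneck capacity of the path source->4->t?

Residual capacities along the path: source->4: 1, 4->t: 1.
Minimum is 1.

1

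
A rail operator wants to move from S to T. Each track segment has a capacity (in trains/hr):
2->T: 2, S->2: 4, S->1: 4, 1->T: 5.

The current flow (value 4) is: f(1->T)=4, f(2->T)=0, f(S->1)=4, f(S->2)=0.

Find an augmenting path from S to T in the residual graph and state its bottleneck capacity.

S->2->T, bottleneck 2

Residual along S->2->T: S->2: 4, 2->T: 2.
Bottleneck = min = 2.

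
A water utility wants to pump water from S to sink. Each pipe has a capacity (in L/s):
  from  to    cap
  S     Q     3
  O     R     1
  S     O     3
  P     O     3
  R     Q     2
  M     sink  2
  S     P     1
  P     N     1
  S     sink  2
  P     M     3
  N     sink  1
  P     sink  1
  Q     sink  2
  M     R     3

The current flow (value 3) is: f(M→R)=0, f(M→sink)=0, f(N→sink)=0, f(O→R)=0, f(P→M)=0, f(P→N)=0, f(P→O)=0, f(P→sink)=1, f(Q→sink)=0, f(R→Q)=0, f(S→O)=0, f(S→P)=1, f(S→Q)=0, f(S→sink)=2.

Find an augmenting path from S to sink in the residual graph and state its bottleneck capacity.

S→Q→sink, bottleneck 2

Residual along S→Q→sink: S→Q: 3, Q→sink: 2.
Bottleneck = min = 2.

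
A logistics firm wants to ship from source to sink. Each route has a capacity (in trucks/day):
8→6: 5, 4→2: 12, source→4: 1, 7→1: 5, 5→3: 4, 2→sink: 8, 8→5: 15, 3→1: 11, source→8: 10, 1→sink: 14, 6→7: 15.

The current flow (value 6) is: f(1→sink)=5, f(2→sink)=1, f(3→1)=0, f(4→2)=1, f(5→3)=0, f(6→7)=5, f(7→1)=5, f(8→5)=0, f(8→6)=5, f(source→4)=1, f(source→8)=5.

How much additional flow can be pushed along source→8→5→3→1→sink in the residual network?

Residual capacities along the path: source→8: 5, 8→5: 15, 5→3: 4, 3→1: 11, 1→sink: 9.
Minimum is 4.

4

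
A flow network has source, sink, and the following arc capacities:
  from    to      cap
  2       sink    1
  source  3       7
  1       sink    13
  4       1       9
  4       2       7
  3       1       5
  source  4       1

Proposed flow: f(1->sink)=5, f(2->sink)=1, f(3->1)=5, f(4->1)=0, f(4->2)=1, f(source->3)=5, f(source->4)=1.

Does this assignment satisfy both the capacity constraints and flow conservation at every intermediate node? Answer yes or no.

Every edge has 0 ≤ f(e) ≤ cap(e).
At each intermediate node, inflow equals outflow.

Yes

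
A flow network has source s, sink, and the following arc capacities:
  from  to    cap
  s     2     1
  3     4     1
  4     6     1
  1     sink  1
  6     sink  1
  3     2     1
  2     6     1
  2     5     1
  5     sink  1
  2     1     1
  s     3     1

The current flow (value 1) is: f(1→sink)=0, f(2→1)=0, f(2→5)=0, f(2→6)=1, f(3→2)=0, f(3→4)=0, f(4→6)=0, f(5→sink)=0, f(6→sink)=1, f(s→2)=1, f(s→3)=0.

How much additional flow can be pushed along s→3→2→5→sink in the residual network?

Residual capacities along the path: s→3: 1, 3→2: 1, 2→5: 1, 5→sink: 1.
Minimum is 1.

1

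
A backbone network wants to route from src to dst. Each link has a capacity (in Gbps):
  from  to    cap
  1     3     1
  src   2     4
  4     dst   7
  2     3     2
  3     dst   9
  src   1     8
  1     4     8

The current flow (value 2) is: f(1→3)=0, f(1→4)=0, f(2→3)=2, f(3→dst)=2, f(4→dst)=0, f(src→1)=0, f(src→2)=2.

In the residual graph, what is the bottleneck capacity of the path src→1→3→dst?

1

Residual capacities along the path: src→1: 8, 1→3: 1, 3→dst: 7.
Minimum is 1.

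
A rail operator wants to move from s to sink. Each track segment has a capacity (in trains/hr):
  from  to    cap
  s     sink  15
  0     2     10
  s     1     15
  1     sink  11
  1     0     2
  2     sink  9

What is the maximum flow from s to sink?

Augment s->sink: bottleneck 15. Total 15.
Augment s->1->sink: bottleneck 11. Total 26.
Augment s->1->0->2->sink: bottleneck 2. Total 28.
No augmenting path remains in the residual graph.

28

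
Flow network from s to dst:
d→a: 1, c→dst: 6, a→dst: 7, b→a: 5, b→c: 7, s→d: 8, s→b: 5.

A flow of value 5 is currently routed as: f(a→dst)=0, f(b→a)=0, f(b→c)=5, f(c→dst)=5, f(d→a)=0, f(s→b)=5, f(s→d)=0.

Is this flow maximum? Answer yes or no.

Residual path s→d→a→dst has bottleneck 1 > 0.
Pushing 1 along it raises the flow to 6, so the given flow is not maximum.

No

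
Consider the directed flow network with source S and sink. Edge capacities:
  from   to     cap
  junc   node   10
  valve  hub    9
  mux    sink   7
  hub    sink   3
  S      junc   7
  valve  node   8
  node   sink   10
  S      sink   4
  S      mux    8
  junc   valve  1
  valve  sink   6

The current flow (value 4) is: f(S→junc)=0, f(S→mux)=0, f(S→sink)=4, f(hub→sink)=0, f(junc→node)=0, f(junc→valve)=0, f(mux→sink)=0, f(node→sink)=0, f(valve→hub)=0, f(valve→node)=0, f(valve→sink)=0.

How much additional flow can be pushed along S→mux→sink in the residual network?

7

Residual capacities along the path: S→mux: 8, mux→sink: 7.
Minimum is 7.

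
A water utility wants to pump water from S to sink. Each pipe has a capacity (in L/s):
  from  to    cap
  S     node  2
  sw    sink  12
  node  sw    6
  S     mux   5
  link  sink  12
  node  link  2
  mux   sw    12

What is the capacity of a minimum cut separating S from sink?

Max flow = 7 (via 2 augmenting paths).
In the residual at optimum, the set reachable from S is {S}.
Cut edges: S->node (cap 2), S->mux (cap 5). Sum = 7.

7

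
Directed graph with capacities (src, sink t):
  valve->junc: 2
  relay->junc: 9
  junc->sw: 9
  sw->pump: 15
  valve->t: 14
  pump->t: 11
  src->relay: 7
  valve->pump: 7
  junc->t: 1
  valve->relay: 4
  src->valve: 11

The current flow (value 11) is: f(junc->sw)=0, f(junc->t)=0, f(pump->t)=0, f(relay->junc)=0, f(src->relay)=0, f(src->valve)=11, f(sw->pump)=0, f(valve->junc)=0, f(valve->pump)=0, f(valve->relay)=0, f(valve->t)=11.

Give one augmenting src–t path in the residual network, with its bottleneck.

src->relay->junc->t, bottleneck 1

Residual along src->relay->junc->t: src->relay: 7, relay->junc: 9, junc->t: 1.
Bottleneck = min = 1.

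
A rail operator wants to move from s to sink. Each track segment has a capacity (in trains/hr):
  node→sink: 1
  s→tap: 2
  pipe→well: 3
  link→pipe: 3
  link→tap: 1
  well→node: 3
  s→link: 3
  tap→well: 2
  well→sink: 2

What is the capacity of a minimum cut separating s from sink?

3

Max flow = 3 (via 2 augmenting paths).
In the residual at optimum, the set reachable from s is {link, node, pipe, s, tap, well}.
Cut edges: well→sink (cap 2), node→sink (cap 1). Sum = 3.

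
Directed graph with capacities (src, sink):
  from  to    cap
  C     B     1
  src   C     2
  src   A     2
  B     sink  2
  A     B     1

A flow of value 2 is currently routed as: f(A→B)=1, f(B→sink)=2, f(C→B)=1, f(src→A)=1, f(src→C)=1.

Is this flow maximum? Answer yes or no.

Yes

Residual reachable from src: {A, C, src}; sink is not reachable.
Saturated cut: A→B, C→B with total capacity 2 = current flow value. Flow is maximum.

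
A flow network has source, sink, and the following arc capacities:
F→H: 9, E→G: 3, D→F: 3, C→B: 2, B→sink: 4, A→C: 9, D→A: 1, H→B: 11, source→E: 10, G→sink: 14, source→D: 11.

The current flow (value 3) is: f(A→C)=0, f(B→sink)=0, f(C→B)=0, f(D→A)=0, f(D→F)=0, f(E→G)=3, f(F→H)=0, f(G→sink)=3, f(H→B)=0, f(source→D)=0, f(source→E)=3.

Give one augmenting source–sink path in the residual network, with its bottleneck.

Residual along source→D→F→H→B→sink: source→D: 11, D→F: 3, F→H: 9, H→B: 11, B→sink: 4.
Bottleneck = min = 3.

source→D→F→H→B→sink, bottleneck 3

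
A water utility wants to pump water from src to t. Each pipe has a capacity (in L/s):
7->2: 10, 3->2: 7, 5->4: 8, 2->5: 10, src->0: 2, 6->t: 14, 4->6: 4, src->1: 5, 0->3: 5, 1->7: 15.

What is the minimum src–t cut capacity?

4

Max flow = 4 (via 1 augmenting path).
In the residual at optimum, the set reachable from src is {0, 1, 2, 3, 4, 5, 7, src}.
Cut edges: 4->6 (cap 4). Sum = 4.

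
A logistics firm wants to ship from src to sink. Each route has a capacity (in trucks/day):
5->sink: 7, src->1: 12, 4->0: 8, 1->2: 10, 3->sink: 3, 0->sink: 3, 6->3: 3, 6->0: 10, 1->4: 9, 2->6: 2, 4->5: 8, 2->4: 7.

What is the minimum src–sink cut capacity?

Max flow = 12 (via 4 augmenting paths).
In the residual at optimum, the set reachable from src is {src}.
Cut edges: src->1 (cap 12). Sum = 12.

12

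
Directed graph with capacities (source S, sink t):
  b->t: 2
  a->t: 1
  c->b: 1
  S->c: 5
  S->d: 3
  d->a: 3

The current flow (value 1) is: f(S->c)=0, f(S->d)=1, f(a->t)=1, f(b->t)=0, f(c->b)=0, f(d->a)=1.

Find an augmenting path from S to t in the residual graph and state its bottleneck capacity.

S->c->b->t, bottleneck 1

Residual along S->c->b->t: S->c: 5, c->b: 1, b->t: 2.
Bottleneck = min = 1.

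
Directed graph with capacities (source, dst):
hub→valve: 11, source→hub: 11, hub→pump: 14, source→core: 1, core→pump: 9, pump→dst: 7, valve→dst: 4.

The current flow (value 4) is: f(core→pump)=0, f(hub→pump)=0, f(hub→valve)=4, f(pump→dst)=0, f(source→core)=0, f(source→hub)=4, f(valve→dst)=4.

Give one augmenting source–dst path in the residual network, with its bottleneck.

source→hub→pump→dst, bottleneck 7

Residual along source→hub→pump→dst: source→hub: 7, hub→pump: 14, pump→dst: 7.
Bottleneck = min = 7.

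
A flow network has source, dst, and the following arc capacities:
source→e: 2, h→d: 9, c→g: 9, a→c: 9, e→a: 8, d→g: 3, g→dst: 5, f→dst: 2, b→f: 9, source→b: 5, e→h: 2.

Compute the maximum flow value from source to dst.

4

Augment source→b→f→dst: bottleneck 2. Total 2.
Augment source→e→h→d→g→dst: bottleneck 2. Total 4.
No augmenting path remains in the residual graph.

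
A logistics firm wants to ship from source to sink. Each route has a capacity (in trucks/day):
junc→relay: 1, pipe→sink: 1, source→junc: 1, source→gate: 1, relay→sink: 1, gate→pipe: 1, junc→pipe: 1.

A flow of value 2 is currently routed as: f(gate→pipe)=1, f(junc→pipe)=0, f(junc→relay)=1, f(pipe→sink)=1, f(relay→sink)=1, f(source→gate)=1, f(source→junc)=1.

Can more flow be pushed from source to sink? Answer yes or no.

Residual reachable from source: {source}; sink is not reachable.
Saturated cut: source→junc, source→gate with total capacity 2 = current flow value. Flow is maximum.

No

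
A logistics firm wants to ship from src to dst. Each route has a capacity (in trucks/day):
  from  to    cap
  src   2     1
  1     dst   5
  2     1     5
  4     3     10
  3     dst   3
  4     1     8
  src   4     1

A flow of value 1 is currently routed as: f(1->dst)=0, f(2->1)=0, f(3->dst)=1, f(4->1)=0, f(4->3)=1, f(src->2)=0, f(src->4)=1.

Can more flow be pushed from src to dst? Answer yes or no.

Yes

Residual path src->2->1->dst has bottleneck 1 > 0.
Pushing 1 along it raises the flow to 2, so the given flow is not maximum.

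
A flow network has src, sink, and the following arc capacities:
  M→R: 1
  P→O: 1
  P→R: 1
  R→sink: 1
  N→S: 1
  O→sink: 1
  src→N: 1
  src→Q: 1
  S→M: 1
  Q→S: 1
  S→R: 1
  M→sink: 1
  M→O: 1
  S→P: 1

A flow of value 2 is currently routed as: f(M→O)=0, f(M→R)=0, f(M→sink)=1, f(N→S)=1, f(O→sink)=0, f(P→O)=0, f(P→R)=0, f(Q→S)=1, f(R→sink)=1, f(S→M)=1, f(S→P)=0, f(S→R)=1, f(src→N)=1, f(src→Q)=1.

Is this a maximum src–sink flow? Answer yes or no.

Yes

Residual reachable from src: {src}; sink is not reachable.
Saturated cut: src→N, src→Q with total capacity 2 = current flow value. Flow is maximum.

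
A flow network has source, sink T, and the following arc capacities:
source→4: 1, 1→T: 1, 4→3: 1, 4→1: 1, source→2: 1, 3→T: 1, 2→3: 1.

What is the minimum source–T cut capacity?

2

Max flow = 2 (via 2 augmenting paths).
In the residual at optimum, the set reachable from source is {source}.
Cut edges: source→4 (cap 1), source→2 (cap 1). Sum = 2.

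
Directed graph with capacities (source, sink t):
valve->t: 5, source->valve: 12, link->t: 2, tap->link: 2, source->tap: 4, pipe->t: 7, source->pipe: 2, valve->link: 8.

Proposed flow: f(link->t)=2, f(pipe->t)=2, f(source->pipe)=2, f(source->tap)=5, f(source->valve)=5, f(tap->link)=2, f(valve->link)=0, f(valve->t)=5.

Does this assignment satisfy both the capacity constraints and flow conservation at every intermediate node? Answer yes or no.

No

Capacity violated on source->tap: flow 5 > capacity 4.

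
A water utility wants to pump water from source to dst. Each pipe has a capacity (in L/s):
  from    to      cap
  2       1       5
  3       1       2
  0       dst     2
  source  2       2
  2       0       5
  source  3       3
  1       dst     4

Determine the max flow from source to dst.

Augment source→2→0→dst: bottleneck 2. Total 2.
Augment source→3→1→dst: bottleneck 2. Total 4.
No augmenting path remains in the residual graph.

4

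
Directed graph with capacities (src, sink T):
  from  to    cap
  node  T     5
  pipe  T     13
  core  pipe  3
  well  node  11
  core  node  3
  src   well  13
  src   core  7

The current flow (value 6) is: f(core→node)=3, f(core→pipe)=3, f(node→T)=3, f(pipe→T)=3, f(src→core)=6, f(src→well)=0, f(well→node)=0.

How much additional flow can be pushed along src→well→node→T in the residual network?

Residual capacities along the path: src→well: 13, well→node: 11, node→T: 2.
Minimum is 2.

2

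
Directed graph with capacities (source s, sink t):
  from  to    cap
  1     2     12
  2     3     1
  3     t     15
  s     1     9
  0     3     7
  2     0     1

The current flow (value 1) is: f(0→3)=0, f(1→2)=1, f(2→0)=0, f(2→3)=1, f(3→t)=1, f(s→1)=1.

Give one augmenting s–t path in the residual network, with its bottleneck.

s→1→2→0→3→t, bottleneck 1

Residual along s→1→2→0→3→t: s→1: 8, 1→2: 11, 2→0: 1, 0→3: 7, 3→t: 14.
Bottleneck = min = 1.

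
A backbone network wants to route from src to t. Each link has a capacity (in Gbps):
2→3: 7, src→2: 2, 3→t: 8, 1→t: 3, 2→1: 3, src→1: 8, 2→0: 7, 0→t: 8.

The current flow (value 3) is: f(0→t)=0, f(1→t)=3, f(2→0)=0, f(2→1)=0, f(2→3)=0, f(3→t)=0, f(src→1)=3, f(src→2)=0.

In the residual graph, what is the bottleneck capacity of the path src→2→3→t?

Residual capacities along the path: src→2: 2, 2→3: 7, 3→t: 8.
Minimum is 2.

2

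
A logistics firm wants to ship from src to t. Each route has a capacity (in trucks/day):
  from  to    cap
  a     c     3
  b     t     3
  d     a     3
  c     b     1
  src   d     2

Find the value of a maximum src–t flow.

Augment src->d->a->c->b->t: bottleneck 1. Total 1.
No augmenting path remains in the residual graph.

1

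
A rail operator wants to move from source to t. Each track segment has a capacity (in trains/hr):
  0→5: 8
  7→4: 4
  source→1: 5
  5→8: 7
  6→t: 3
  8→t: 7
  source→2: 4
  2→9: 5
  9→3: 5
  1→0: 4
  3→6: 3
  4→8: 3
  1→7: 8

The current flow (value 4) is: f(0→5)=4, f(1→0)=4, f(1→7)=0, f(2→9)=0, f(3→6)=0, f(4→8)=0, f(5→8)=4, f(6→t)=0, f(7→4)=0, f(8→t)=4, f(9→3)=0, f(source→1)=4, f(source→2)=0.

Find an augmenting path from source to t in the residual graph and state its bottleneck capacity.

source→1→7→4→8→t, bottleneck 1

Residual along source→1→7→4→8→t: source→1: 1, 1→7: 8, 7→4: 4, 4→8: 3, 8→t: 3.
Bottleneck = min = 1.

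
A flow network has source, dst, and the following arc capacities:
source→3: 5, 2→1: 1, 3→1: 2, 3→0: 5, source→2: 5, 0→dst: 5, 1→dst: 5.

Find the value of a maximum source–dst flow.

6

Augment source→2→1→dst: bottleneck 1. Total 1.
Augment source→3→1→dst: bottleneck 2. Total 3.
Augment source→3→0→dst: bottleneck 3. Total 6.
No augmenting path remains in the residual graph.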